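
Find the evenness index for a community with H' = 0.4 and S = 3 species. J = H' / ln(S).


ln(3) = 1.09861
J = H' / ln(S) = 0.4 / 1.09861 = 0.364096 ≈ 0.3641

0.3641


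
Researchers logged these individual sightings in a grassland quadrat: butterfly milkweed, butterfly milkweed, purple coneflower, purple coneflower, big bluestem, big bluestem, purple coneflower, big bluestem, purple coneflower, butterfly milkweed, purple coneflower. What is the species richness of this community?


Total individuals logged = 11
Distinct species (count of individuals): butterfly milkweed (3), purple coneflower (5), big bluestem (3)
Species richness = number of distinct species = 3

3


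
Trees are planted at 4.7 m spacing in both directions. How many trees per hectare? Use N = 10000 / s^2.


N = 10000 / 4.7^2 = 10000 / 22.09 = 452.694 ≈ 453 trees/ha

453 trees/ha


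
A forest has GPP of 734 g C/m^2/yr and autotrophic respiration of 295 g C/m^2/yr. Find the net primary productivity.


NPP = GPP - Ra = 734 - 295 = 439 g C/m^2/yr

439 g C/m^2/yr


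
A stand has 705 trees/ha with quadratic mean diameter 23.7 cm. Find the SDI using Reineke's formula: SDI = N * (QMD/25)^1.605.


QMD/25 = 23.7/25 = 0.948
(0.948)^1.605 = exp(1.605 * ln(0.948)) = exp(1.605 * (-0.0534008)) = exp(-0.0857083) = 0.917862
SDI = 705 * 0.917862 = 647.093 ≈ 647

647


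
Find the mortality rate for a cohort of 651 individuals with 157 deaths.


Mortality rate = 157 / 651 = 0.241167 ≈ 0.2412

0.2412


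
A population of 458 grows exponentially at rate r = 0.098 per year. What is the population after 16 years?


r*t = 0.098 * 16 = 1.568
exp(1.568) = 4.79704
N = 458 * 4.79704 = 2197.04 ≈ 2197

2197


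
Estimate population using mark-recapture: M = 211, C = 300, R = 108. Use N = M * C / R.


N = M * C / R = 211 * 300 / 108 = 63300 / 108 = 586.11 ≈ 586

586 individuals


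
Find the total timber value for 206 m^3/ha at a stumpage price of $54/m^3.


Value = 206 * 54 = $11124/ha

$11124/ha


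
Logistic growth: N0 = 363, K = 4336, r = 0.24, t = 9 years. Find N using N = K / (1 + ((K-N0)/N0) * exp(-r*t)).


(K - N0)/N0 = (4336 - 363)/363 = 3973/363 = 10.9449
r*t = 0.24 * 9 = 2.16; exp(-2.16) = 0.115325
10.9449 * 0.115325 = 1.26222
1 + 1.26222 = 2.26222
N = 4336 / 2.26222 = 1916.70 ≈ 1917

1917


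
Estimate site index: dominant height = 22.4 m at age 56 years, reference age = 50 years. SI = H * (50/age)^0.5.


50/56 = 0.892857
(0.892857)^0.5 = 0.944911
SI = 22.4 * 0.944911 = 21.1660 ≈ 21.2 m

21.2 m


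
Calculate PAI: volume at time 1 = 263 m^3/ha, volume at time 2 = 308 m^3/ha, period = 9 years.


PAI = (V2 - V1) / period = (308 - 263) / 9 = 45 / 9 = 5.00 m^3/ha/yr

5.00 m^3/ha/yr


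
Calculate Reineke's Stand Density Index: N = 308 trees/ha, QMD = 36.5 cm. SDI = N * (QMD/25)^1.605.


QMD/25 = 36.5/25 = 1.46
(1.46)^1.605 = exp(1.605 * ln(1.46)) = exp(1.605 * 0.378436) = exp(0.607390) = 1.83563
SDI = 308 * 1.83563 = 565.374 ≈ 565

565


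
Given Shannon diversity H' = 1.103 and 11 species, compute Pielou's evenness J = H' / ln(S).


ln(11) = 2.39790
J = H' / ln(S) = 1.103 / 2.39790 = 0.459986 ≈ 0.4600

0.4600


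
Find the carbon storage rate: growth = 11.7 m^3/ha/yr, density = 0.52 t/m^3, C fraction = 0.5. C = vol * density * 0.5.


C = 11.7 * 0.52 * 0.5 = 3.042 ≈ 3.04 t C/ha/yr

3.04 t C/ha/yr


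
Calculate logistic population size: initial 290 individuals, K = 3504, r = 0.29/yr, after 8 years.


(K - N0)/N0 = (3504 - 290)/290 = 3214/290 = 11.0828
r*t = 0.29 * 8 = 2.32; exp(-2.32) = 0.0982736
11.0828 * 0.0982736 = 1.08915
1 + 1.08915 = 2.08915
N = 3504 / 2.08915 = 1677.24 ≈ 1677

1677


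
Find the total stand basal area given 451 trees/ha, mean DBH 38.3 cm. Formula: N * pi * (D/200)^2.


(D/200)^2 = (38.3/200)^2 = 0.1915^2 = 0.03667225
Individual BA = 3.141593 * 0.03667225 = 0.115209 m^2
Stand BA = 451 * 0.115209 = 51.9593 ≈ 51.96 m^2/ha

51.96 m^2/ha


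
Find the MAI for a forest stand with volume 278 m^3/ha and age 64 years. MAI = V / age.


MAI = 278 / 64 = 4.3438 ≈ 4.34 m^3/ha/yr

4.34 m^3/ha/yr


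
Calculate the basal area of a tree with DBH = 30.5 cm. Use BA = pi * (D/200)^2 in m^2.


D/200 = 30.5/200 = 0.1525 m
(D/200)^2 = 0.1525^2 = 0.02325625
BA = 3.141593 * 0.02325625 = 0.0730617 ≈ 0.0731 m^2

0.0731 m^2


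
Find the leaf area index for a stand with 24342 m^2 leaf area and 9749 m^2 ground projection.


LAI = 24342 / 9749 = 2.4969 ≈ 2.50

2.50


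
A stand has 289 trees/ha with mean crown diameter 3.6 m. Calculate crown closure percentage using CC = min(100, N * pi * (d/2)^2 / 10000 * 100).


(d/2)^2 = (3.6/2)^2 = 1.8^2 = 3.24
Crown area = 3.141593 * 3.24 = 10.1788 m^2
N * area / 10000 * 100 = 289 * 10.1788 / 10000 * 100 = 29.4167
CC = min(100, 29.4167) = 29.4167 ≈ 29.4%

29.4%


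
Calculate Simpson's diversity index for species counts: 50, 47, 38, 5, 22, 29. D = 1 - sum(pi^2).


Total N = 50 + 47 + 38 + 5 + 22 + 29 = 191
Per-species terms:
  p = 50/191 = 0.261780; p^2 = 0.261780^2 = 0.068529
  p = 47/191 = 0.246073; p^2 = 0.246073^2 = 0.060552
  p = 38/191 = 0.198953; p^2 = 0.198953^2 = 0.039582
  p = 5/191 = 0.026178; p^2 = 0.026178^2 = 0.000685
  p = 22/191 = 0.115183; p^2 = 0.115183^2 = 0.013267
  p = 29/191 = 0.151832; p^2 = 0.151832^2 = 0.023053
sum(p^2) = 0.068529 + 0.060552 + 0.039582 + 0.000685 + 0.013267 + 0.023053 = 0.205668
D = 1 - 0.205668 = 0.794332 ≈ 0.7943

0.7943


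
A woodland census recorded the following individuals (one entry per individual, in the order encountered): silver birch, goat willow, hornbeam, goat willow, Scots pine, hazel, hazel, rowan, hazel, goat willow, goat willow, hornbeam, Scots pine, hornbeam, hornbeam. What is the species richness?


Total individuals logged = 15
Distinct species (count of individuals): silver birch (1), goat willow (4), hornbeam (4), Scots pine (2), hazel (3), rowan (1)
Species richness = number of distinct species = 6

6


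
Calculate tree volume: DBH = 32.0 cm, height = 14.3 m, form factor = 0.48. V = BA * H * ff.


(D/200)^2 = (32.0/200)^2 = 0.16^2 = 0.0256
BA = 3.141593 * 0.0256 = 0.0804248 m^2
V = 0.0804248 * 14.3 * 0.48 = 0.552036 ≈ 0.552 m^3

0.552 m^3


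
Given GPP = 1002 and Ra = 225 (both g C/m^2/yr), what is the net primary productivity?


NPP = GPP - Ra = 1002 - 225 = 777 g C/m^2/yr

777 g C/m^2/yr


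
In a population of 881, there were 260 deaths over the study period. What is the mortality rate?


Mortality rate = 260 / 881 = 0.295119 ≈ 0.2951

0.2951


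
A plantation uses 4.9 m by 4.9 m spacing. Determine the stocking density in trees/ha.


N = 10000 / 4.9^2 = 10000 / 24.01 = 416.493 ≈ 416 trees/ha

416 trees/ha


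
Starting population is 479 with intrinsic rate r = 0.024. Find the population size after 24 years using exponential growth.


r*t = 0.024 * 24 = 0.576
exp(0.576) = 1.77891
N = 479 * 1.77891 = 852.098 ≈ 852

852


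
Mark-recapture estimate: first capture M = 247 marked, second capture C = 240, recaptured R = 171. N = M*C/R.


N = M * C / R = 247 * 240 / 171 = 59280 / 171 = 346.67 ≈ 347

347 individuals


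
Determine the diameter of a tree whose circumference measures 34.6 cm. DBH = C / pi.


DBH = C / pi = 34.6 / 3.141593 = 11.0135 ≈ 11.01 cm

11.01 cm


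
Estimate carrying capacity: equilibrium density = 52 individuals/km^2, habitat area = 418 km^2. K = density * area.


K = 52 * 418 = 21736 individuals

21736 individuals


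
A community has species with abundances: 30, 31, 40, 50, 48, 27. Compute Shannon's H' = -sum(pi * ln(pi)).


Total N = 30 + 31 + 40 + 50 + 48 + 27 = 226
Per-species terms:
  p = 30/226 = 0.132743; ln(p) = -2.019340; p*ln(p) = 0.132743 * (-2.019340) = -0.268053
  p = 31/226 = 0.137168; ln(p) = -1.986549; p*ln(p) = 0.137168 * (-1.986549) = -0.272491
  p = 40/226 = 0.176991; ln(p) = -1.731656; p*ln(p) = 0.176991 * (-1.731656) = -0.306488
  p = 50/226 = 0.221239; ln(p) = -1.508512; p*ln(p) = 0.221239 * (-1.508512) = -0.333742
  p = 48/226 = 0.212389; ln(p) = -1.549336; p*ln(p) = 0.212389 * (-1.549336) = -0.329062
  p = 27/226 = 0.119469; ln(p) = -2.124698; p*ln(p) = 0.119469 * (-2.124698) = -0.253836
sum(p*ln(p)) = (-0.268053) + (-0.272491) + (-0.306488) + (-0.333742) + (-0.329062) + (-0.253836) = -1.763672
H' = -(-1.763672) = 1.763672 ≈ 1.7637

1.7637


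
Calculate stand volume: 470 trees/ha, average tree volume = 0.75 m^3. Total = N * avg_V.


V_stand = 470 * 0.75 = 352.5 m^3/ha

352.5 m^3/ha


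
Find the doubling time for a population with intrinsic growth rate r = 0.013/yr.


td = ln(2) / 0.013 = 0.693147 / 0.013 = 53.3190 ≈ 53.3 years

53.3 years


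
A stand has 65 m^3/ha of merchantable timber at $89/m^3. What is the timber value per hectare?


Value = 65 * 89 = $5785/ha

$5785/ha


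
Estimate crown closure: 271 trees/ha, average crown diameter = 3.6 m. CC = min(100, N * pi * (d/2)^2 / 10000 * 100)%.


(d/2)^2 = (3.6/2)^2 = 1.8^2 = 3.24
Crown area = 3.141593 * 3.24 = 10.1788 m^2
N * area / 10000 * 100 = 271 * 10.1788 / 10000 * 100 = 27.5845
CC = min(100, 27.5845) = 27.5845 ≈ 27.6%

27.6%


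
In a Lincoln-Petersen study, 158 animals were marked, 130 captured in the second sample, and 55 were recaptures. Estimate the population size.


N = M * C / R = 158 * 130 / 55 = 20540 / 55 = 373.45 ≈ 373

373 individuals


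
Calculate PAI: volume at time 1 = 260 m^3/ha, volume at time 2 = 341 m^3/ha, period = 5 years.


PAI = (V2 - V1) / period = (341 - 260) / 5 = 81 / 5 = 16.20 m^3/ha/yr

16.20 m^3/ha/yr


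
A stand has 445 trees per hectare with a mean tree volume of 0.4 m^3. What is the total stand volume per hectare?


V_stand = 445 * 0.4 = 178.0 m^3/ha

178.0 m^3/ha


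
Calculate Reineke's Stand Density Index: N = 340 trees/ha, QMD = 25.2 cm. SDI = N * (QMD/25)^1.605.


QMD/25 = 25.2/25 = 1.008
(1.008)^1.605 = exp(1.605 * ln(1.008)) = exp(1.605 * 0.00796817) = exp(0.0127889) = 1.01287
SDI = 340 * 1.01287 = 344.376 ≈ 344

344


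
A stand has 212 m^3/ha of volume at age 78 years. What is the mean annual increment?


MAI = 212 / 78 = 2.7179 ≈ 2.72 m^3/ha/yr

2.72 m^3/ha/yr


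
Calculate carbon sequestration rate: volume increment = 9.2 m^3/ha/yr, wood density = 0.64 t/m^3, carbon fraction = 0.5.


C = 9.2 * 0.64 * 0.5 = 2.944 ≈ 2.94 t C/ha/yr

2.94 t C/ha/yr


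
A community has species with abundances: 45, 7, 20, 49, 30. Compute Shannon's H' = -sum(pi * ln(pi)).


Total N = 45 + 7 + 20 + 49 + 30 = 151
Per-species terms:
  p = 45/151 = 0.298013; ln(p) = -1.210618; p*ln(p) = 0.298013 * (-1.210618) = -0.360780
  p = 7/151 = 0.046358; ln(p) = -3.071361; p*ln(p) = 0.046358 * (-3.071361) = -0.142382
  p = 20/151 = 0.132450; ln(p) = -2.021550; p*ln(p) = 0.132450 * (-2.021550) = -0.267754
  p = 49/151 = 0.324503; ln(p) = -1.125460; p*ln(p) = 0.324503 * (-1.125460) = -0.365215
  p = 30/151 = 0.198675; ln(p) = -1.616085; p*ln(p) = 0.198675 * (-1.616085) = -0.321076
sum(p*ln(p)) = (-0.360780) + (-0.142382) + (-0.267754) + (-0.365215) + (-0.321076) = -1.457207
H' = -(-1.457207) = 1.457207 ≈ 1.4572

1.4572


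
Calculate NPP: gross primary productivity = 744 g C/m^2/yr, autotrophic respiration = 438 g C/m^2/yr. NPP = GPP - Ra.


NPP = GPP - Ra = 744 - 438 = 306 g C/m^2/yr

306 g C/m^2/yr


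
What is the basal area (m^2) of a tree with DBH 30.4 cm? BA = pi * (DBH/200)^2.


D/200 = 30.4/200 = 0.152 m
(D/200)^2 = 0.152^2 = 0.023104
BA = 3.141593 * 0.023104 = 0.0725834 ≈ 0.0726 m^2

0.0726 m^2


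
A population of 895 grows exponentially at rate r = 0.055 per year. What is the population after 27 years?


r*t = 0.055 * 27 = 1.485
exp(1.485) = 4.41497
N = 895 * 4.41497 = 3951.40 ≈ 3951

3951


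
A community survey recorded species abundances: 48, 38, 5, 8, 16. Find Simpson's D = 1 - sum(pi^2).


Total N = 48 + 38 + 5 + 8 + 16 = 115
Per-species terms:
  p = 48/115 = 0.417391; p^2 = 0.417391^2 = 0.174215
  p = 38/115 = 0.330435; p^2 = 0.330435^2 = 0.109187
  p = 5/115 = 0.043478; p^2 = 0.043478^2 = 0.001890
  p = 8/115 = 0.069565; p^2 = 0.069565^2 = 0.004839
  p = 16/115 = 0.139130; p^2 = 0.139130^2 = 0.019357
sum(p^2) = 0.174215 + 0.109187 + 0.001890 + 0.004839 + 0.019357 = 0.309488
D = 1 - 0.309488 = 0.690512 ≈ 0.6905

0.6905


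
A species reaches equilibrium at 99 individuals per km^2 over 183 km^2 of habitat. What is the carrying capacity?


K = 99 * 183 = 18117 individuals

18117 individuals


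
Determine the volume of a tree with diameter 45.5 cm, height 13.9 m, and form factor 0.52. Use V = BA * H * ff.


(D/200)^2 = (45.5/200)^2 = 0.2275^2 = 0.05175625
BA = 3.141593 * 0.05175625 = 0.162597 m^2
V = 0.162597 * 13.9 * 0.52 = 1.17525 ≈ 1.175 m^3

1.175 m^3


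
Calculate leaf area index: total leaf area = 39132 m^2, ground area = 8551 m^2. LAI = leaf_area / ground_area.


LAI = 39132 / 8551 = 4.5763 ≈ 4.58

4.58


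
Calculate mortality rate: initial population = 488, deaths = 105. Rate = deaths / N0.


Mortality rate = 105 / 488 = 0.215164 ≈ 0.2152

0.2152


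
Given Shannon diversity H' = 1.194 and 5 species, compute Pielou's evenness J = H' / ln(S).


ln(5) = 1.60944
J = H' / ln(S) = 1.194 / 1.60944 = 0.741873 ≈ 0.7419

0.7419


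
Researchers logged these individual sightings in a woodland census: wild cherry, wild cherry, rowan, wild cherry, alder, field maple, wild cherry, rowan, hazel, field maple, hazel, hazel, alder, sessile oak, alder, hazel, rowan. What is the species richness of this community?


Total individuals logged = 17
Distinct species (count of individuals): wild cherry (4), rowan (3), alder (3), field maple (2), hazel (4), sessile oak (1)
Species richness = number of distinct species = 6

6


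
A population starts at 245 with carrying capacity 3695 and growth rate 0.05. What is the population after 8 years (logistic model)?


(K - N0)/N0 = (3695 - 245)/245 = 3450/245 = 14.0816
r*t = 0.05 * 8 = 0.4; exp(-0.4) = 0.670320
14.0816 * 0.670320 = 9.43918
1 + 9.43918 = 10.4392
N = 3695 / 10.4392 = 353.954 ≈ 354

354


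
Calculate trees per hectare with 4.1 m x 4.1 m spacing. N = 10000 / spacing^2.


N = 10000 / 4.1^2 = 10000 / 16.81 = 594.884 ≈ 595 trees/ha

595 trees/ha


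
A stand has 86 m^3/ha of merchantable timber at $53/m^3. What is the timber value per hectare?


Value = 86 * 53 = $4558/ha

$4558/ha


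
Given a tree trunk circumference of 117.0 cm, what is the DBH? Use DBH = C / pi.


DBH = C / pi = 117.0 / 3.141593 = 37.2423 ≈ 37.24 cm

37.24 cm


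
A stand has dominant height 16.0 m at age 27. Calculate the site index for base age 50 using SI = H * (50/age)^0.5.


50/27 = 1.85185
(1.85185)^0.5 = 1.36083
SI = 16.0 * 1.36083 = 21.7733 ≈ 21.8 m

21.8 m


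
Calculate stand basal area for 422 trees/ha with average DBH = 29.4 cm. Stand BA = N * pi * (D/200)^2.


(D/200)^2 = (29.4/200)^2 = 0.147^2 = 0.021609
Individual BA = 3.141593 * 0.021609 = 0.0678867 m^2
Stand BA = 422 * 0.0678867 = 28.6482 ≈ 28.65 m^2/ha

28.65 m^2/ha


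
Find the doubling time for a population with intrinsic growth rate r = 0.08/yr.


td = ln(2) / 0.08 = 0.693147 / 0.08 = 8.66434 ≈ 8.7 years

8.7 years


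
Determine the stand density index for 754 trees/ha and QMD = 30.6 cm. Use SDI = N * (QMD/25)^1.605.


QMD/25 = 30.6/25 = 1.224
(1.224)^1.605 = exp(1.605 * ln(1.224)) = exp(1.605 * 0.202124) = exp(0.324409) = 1.38321
SDI = 754 * 1.38321 = 1042.94 ≈ 1043

1043


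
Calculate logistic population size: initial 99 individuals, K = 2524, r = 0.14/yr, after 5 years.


(K - N0)/N0 = (2524 - 99)/99 = 2425/99 = 24.4949
r*t = 0.14 * 5 = 0.7; exp(-0.7) = 0.496585
24.4949 * 0.496585 = 12.1638
1 + 12.1638 = 13.1638
N = 2524 / 13.1638 = 191.738 ≈ 192

192


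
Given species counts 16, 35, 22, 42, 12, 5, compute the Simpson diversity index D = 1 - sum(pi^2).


Total N = 16 + 35 + 22 + 42 + 12 + 5 = 132
Per-species terms:
  p = 16/132 = 0.121212; p^2 = 0.121212^2 = 0.014692
  p = 35/132 = 0.265152; p^2 = 0.265152^2 = 0.070306
  p = 22/132 = 0.166667; p^2 = 0.166667^2 = 0.027778
  p = 42/132 = 0.318182; p^2 = 0.318182^2 = 0.101240
  p = 12/132 = 0.090909; p^2 = 0.090909^2 = 0.008264
  p = 5/132 = 0.037879; p^2 = 0.037879^2 = 0.001435
sum(p^2) = 0.014692 + 0.070306 + 0.027778 + 0.101240 + 0.008264 + 0.001435 = 0.223715
D = 1 - 0.223715 = 0.776285 ≈ 0.7763

0.7763


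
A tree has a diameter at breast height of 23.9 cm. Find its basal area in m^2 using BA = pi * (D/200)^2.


D/200 = 23.9/200 = 0.1195 m
(D/200)^2 = 0.1195^2 = 0.01428025
BA = 3.141593 * 0.01428025 = 0.0448627 ≈ 0.0449 m^2

0.0449 m^2


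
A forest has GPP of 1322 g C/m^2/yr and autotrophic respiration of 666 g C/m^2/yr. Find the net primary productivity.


NPP = GPP - Ra = 1322 - 666 = 656 g C/m^2/yr

656 g C/m^2/yr


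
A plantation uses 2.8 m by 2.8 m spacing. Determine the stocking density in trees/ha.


N = 10000 / 2.8^2 = 10000 / 7.84 = 1275.51 ≈ 1276 trees/ha

1276 trees/ha


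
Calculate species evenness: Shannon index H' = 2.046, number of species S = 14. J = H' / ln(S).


ln(14) = 2.63906
J = H' / ln(S) = 2.046 / 2.63906 = 0.775276 ≈ 0.7753

0.7753


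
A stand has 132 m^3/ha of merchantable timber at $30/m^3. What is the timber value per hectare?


Value = 132 * 30 = $3960/ha

$3960/ha


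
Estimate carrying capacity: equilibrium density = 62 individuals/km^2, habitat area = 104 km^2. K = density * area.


K = 62 * 104 = 6448 individuals

6448 individuals


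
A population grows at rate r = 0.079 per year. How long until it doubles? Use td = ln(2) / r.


td = ln(2) / 0.079 = 0.693147 / 0.079 = 8.77401 ≈ 8.8 years

8.8 years


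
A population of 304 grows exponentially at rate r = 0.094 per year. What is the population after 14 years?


r*t = 0.094 * 14 = 1.316
exp(1.316) = 3.72848
N = 304 * 3.72848 = 1133.46 ≈ 1133

1133


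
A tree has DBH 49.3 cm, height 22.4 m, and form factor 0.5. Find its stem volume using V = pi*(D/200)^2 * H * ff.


(D/200)^2 = (49.3/200)^2 = 0.2465^2 = 0.06076225
BA = 3.141593 * 0.06076225 = 0.190890 m^2
V = 0.190890 * 22.4 * 0.5 = 2.13797 ≈ 2.138 m^3

2.138 m^3


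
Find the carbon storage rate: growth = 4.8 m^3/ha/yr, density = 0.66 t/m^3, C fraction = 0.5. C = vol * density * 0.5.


C = 4.8 * 0.66 * 0.5 = 1.584 ≈ 1.58 t C/ha/yr

1.58 t C/ha/yr


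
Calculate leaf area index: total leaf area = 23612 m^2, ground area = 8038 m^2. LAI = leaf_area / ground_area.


LAI = 23612 / 8038 = 2.9375 ≈ 2.94

2.94


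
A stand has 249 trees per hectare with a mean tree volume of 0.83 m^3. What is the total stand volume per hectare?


V_stand = 249 * 0.83 = 206.67 ≈ 206.7 m^3/ha

206.7 m^3/ha


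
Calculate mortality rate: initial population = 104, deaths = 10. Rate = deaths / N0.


Mortality rate = 10 / 104 = 0.096154 ≈ 0.0962

0.0962


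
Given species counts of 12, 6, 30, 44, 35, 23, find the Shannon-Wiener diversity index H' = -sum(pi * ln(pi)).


Total N = 12 + 6 + 30 + 44 + 35 + 23 = 150
Per-species terms:
  p = 12/150 = 0.080000; ln(p) = -2.525729; p*ln(p) = 0.080000 * (-2.525729) = -0.202058
  p = 6/150 = 0.040000; ln(p) = -3.218876; p*ln(p) = 0.040000 * (-3.218876) = -0.128755
  p = 30/150 = 0.200000; ln(p) = -1.609438; p*ln(p) = 0.200000 * (-1.609438) = -0.321888
  p = 44/150 = 0.293333; ln(p) = -1.226447; p*ln(p) = 0.293333 * (-1.226447) = -0.359757
  p = 35/150 = 0.233333; ln(p) = -1.455289; p*ln(p) = 0.233333 * (-1.455289) = -0.339567
  p = 23/150 = 0.153333; ln(p) = -1.875143; p*ln(p) = 0.153333 * (-1.875143) = -0.287521
sum(p*ln(p)) = (-0.202058) + (-0.128755) + (-0.321888) + (-0.359757) + (-0.339567) + (-0.287521) = -1.639546
H' = -(-1.639546) = 1.639546 ≈ 1.6395

1.6395


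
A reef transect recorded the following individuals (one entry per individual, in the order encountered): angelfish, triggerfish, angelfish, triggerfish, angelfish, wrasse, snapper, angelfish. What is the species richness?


Total individuals logged = 8
Distinct species (count of individuals): angelfish (4), triggerfish (2), wrasse (1), snapper (1)
Species richness = number of distinct species = 4

4


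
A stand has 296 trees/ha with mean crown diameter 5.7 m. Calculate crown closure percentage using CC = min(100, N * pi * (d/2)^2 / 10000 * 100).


(d/2)^2 = (5.7/2)^2 = 2.85^2 = 8.1225
Crown area = 3.141593 * 8.1225 = 25.5176 m^2
N * area / 10000 * 100 = 296 * 25.5176 / 10000 * 100 = 75.5321
CC = min(100, 75.5321) = 75.5321 ≈ 75.5%

75.5%


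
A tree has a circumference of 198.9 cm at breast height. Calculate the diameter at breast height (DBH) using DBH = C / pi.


DBH = C / pi = 198.9 / 3.141593 = 63.3118 ≈ 63.31 cm

63.31 cm


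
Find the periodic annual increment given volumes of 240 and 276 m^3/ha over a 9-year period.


PAI = (V2 - V1) / period = (276 - 240) / 9 = 36 / 9 = 4.00 m^3/ha/yr

4.00 m^3/ha/yr


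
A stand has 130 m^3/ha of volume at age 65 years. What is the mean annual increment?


MAI = 130 / 65 = 2.00 m^3/ha/yr

2.00 m^3/ha/yr


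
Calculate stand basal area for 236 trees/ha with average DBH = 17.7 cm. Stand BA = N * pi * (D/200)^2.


(D/200)^2 = (17.7/200)^2 = 0.0885^2 = 0.00783225
Individual BA = 3.141593 * 0.00783225 = 0.0246057 m^2
Stand BA = 236 * 0.0246057 = 5.80695 ≈ 5.81 m^2/ha

5.81 m^2/ha


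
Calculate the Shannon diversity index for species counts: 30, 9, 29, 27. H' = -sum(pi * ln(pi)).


Total N = 30 + 9 + 29 + 27 = 95
Per-species terms:
  p = 30/95 = 0.315789; ln(p) = -1.152681; p*ln(p) = 0.315789 * (-1.152681) = -0.364004
  p = 9/95 = 0.094737; ln(p) = -2.356651; p*ln(p) = 0.094737 * (-2.356651) = -0.223262
  p = 29/95 = 0.305263; ln(p) = -1.186582; p*ln(p) = 0.305263 * (-1.186582) = -0.362220
  p = 27/95 = 0.284211; ln(p) = -1.258038; p*ln(p) = 0.284211 * (-1.258038) = -0.357548
sum(p*ln(p)) = (-0.364004) + (-0.223262) + (-0.362220) + (-0.357548) = -1.307034
H' = -(-1.307034) = 1.307034 ≈ 1.3070

1.3070


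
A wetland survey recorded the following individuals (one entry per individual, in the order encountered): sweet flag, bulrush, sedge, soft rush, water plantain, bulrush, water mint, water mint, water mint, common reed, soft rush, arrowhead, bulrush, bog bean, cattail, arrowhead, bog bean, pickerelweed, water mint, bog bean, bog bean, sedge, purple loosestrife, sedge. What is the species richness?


Total individuals logged = 24
Distinct species (count of individuals): sweet flag (1), bulrush (3), sedge (3), soft rush (2), water plantain (1), water mint (4), common reed (1), arrowhead (2), bog bean (4), cattail (1), pickerelweed (1), purple loosestrife (1)
Species richness = number of distinct species = 12

12


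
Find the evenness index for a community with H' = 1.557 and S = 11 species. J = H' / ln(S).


ln(11) = 2.39790
J = H' / ln(S) = 1.557 / 2.39790 = 0.649318 ≈ 0.6493

0.6493


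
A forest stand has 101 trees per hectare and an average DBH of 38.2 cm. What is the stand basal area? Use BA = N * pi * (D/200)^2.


(D/200)^2 = (38.2/200)^2 = 0.191^2 = 0.036481
Individual BA = 3.141593 * 0.036481 = 0.114608 m^2
Stand BA = 101 * 0.114608 = 11.5754 ≈ 11.58 m^2/ha

11.58 m^2/ha


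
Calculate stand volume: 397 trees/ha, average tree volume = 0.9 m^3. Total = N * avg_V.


V_stand = 397 * 0.9 = 357.3 m^3/ha

357.3 m^3/ha


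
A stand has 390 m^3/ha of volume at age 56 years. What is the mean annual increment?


MAI = 390 / 56 = 6.9643 ≈ 6.96 m^3/ha/yr

6.96 m^3/ha/yr


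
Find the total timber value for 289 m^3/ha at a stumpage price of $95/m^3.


Value = 289 * 95 = $27455/ha

$27455/ha


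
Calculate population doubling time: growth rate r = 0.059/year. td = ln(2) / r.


td = ln(2) / 0.059 = 0.693147 / 0.059 = 11.7483 ≈ 11.7 years

11.7 years


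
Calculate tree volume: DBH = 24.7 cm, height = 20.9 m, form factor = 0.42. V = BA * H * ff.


(D/200)^2 = (24.7/200)^2 = 0.1235^2 = 0.01525225
BA = 3.141593 * 0.01525225 = 0.0479164 m^2
V = 0.0479164 * 20.9 * 0.42 = 0.420610 ≈ 0.421 m^3

0.421 m^3


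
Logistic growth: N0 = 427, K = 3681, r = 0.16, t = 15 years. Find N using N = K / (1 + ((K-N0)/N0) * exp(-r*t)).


(K - N0)/N0 = (3681 - 427)/427 = 3254/427 = 7.62061
r*t = 0.16 * 15 = 2.4; exp(-2.4) = 0.0907180
7.62061 * 0.0907180 = 0.691326
1 + 0.691326 = 1.69133
N = 3681 / 1.69133 = 2176.39 ≈ 2176

2176


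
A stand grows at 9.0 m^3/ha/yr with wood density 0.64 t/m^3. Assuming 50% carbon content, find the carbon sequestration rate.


C = 9.0 * 0.64 * 0.5 = 2.88 t C/ha/yr

2.88 t C/ha/yr


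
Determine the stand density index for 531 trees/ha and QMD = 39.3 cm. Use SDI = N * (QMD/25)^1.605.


QMD/25 = 39.3/25 = 1.572
(1.572)^1.605 = exp(1.605 * ln(1.572)) = exp(1.605 * 0.452349) = exp(0.726020) = 2.06684
SDI = 531 * 2.06684 = 1097.49 ≈ 1097

1097


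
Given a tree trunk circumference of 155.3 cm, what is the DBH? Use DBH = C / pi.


DBH = C / pi = 155.3 / 3.141593 = 49.4335 ≈ 49.43 cm

49.43 cm


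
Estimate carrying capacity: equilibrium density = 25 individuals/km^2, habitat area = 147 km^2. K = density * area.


K = 25 * 147 = 3675 individuals

3675 individuals


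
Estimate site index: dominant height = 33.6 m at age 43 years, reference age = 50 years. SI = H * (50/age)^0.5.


50/43 = 1.16279
(1.16279)^0.5 = 1.07833
SI = 33.6 * 1.07833 = 36.2319 ≈ 36.2 m

36.2 m


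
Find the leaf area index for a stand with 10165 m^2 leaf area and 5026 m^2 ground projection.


LAI = 10165 / 5026 = 2.0225 ≈ 2.02

2.02


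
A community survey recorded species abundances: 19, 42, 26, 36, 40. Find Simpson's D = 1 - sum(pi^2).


Total N = 19 + 42 + 26 + 36 + 40 = 163
Per-species terms:
  p = 19/163 = 0.116564; p^2 = 0.116564^2 = 0.013587
  p = 42/163 = 0.257669; p^2 = 0.257669^2 = 0.066393
  p = 26/163 = 0.159509; p^2 = 0.159509^2 = 0.025443
  p = 36/163 = 0.220859; p^2 = 0.220859^2 = 0.048779
  p = 40/163 = 0.245399; p^2 = 0.245399^2 = 0.060221
sum(p^2) = 0.013587 + 0.066393 + 0.025443 + 0.048779 + 0.060221 = 0.214423
D = 1 - 0.214423 = 0.785577 ≈ 0.7856

0.7856


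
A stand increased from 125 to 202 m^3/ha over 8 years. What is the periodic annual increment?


PAI = (V2 - V1) / period = (202 - 125) / 8 = 77 / 8 = 9.6250 ≈ 9.63 m^3/ha/yr

9.63 m^3/ha/yr


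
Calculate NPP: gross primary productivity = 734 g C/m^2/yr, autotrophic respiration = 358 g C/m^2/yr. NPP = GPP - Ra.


NPP = GPP - Ra = 734 - 358 = 376 g C/m^2/yr

376 g C/m^2/yr


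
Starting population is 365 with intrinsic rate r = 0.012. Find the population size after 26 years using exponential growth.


r*t = 0.012 * 26 = 0.312
exp(0.312) = 1.36615
N = 365 * 1.36615 = 498.645 ≈ 499

499


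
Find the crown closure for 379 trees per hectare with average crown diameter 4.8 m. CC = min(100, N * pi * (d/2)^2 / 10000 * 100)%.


(d/2)^2 = (4.8/2)^2 = 2.4^2 = 5.76
Crown area = 3.141593 * 5.76 = 18.0956 m^2
N * area / 10000 * 100 = 379 * 18.0956 / 10000 * 100 = 68.5823
CC = min(100, 68.5823) = 68.5823 ≈ 68.6%

68.6%


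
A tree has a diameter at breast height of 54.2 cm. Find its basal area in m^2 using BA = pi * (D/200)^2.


D/200 = 54.2/200 = 0.271 m
(D/200)^2 = 0.271^2 = 0.073441
BA = 3.141593 * 0.073441 = 0.230722 ≈ 0.2307 m^2

0.2307 m^2


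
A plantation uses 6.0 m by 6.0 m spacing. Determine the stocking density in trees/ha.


N = 10000 / 6.0^2 = 10000 / 36 = 277.778 ≈ 278 trees/ha

278 trees/ha


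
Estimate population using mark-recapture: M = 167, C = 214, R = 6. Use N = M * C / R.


N = M * C / R = 167 * 214 / 6 = 35738 / 6 = 5956.33 ≈ 5956

5956 individuals


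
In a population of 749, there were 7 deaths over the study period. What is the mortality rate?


Mortality rate = 7 / 749 = 0.009346 ≈ 0.0093

0.0093


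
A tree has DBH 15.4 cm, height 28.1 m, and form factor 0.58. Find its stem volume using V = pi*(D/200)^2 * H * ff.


(D/200)^2 = (15.4/200)^2 = 0.077^2 = 0.005929
BA = 3.141593 * 0.005929 = 0.0186265 m^2
V = 0.0186265 * 28.1 * 0.58 = 0.303575 ≈ 0.304 m^3

0.304 m^3


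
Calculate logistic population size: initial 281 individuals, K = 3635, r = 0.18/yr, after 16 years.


(K - N0)/N0 = (3635 - 281)/281 = 3354/281 = 11.9359
r*t = 0.18 * 16 = 2.88; exp(-2.88) = 0.0561348
11.9359 * 0.0561348 = 0.670019
1 + 0.670019 = 1.67002
N = 3635 / 1.67002 = 2176.62 ≈ 2177

2177


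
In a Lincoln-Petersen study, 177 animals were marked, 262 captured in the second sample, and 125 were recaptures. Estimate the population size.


N = M * C / R = 177 * 262 / 125 = 46374 / 125 = 370.99 ≈ 371

371 individuals


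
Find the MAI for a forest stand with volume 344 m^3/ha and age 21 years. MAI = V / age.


MAI = 344 / 21 = 16.3810 ≈ 16.38 m^3/ha/yr

16.38 m^3/ha/yr


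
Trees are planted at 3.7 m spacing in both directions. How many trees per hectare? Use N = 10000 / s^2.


N = 10000 / 3.7^2 = 10000 / 13.69 = 730.460 ≈ 730 trees/ha

730 trees/ha


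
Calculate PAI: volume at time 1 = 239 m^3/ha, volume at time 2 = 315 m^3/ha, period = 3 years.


PAI = (V2 - V1) / period = (315 - 239) / 3 = 76 / 3 = 25.3333 ≈ 25.33 m^3/ha/yr

25.33 m^3/ha/yr


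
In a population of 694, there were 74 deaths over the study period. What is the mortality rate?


Mortality rate = 74 / 694 = 0.106628 ≈ 0.1066

0.1066


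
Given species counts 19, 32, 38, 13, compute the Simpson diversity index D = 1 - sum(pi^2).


Total N = 19 + 32 + 38 + 13 = 102
Per-species terms:
  p = 19/102 = 0.186275; p^2 = 0.186275^2 = 0.034698
  p = 32/102 = 0.313725; p^2 = 0.313725^2 = 0.098423
  p = 38/102 = 0.372549; p^2 = 0.372549^2 = 0.138793
  p = 13/102 = 0.127451; p^2 = 0.127451^2 = 0.016244
sum(p^2) = 0.034698 + 0.098423 + 0.138793 + 0.016244 = 0.288158
D = 1 - 0.288158 = 0.711842 ≈ 0.7118

0.7118


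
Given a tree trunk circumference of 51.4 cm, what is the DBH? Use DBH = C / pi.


DBH = C / pi = 51.4 / 3.141593 = 16.3611 ≈ 16.36 cm

16.36 cm


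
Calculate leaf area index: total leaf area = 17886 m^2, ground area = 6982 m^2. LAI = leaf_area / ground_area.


LAI = 17886 / 6982 = 2.5617 ≈ 2.56

2.56


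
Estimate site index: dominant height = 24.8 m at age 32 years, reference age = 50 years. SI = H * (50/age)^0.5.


50/32 = 1.56250
(1.56250)^0.5 = 1.25000
SI = 24.8 * 1.25000 = 31.0000 ≈ 31.0 m

31.0 m


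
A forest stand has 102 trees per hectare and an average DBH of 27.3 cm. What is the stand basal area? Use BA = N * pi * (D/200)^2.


(D/200)^2 = (27.3/200)^2 = 0.1365^2 = 0.01863225
Individual BA = 3.141593 * 0.01863225 = 0.0585349 m^2
Stand BA = 102 * 0.0585349 = 5.97056 ≈ 5.97 m^2/ha

5.97 m^2/ha


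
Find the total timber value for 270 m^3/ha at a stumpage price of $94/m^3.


Value = 270 * 94 = $25380/ha

$25380/ha


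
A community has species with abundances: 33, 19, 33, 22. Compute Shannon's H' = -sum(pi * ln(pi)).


Total N = 33 + 19 + 33 + 22 = 107
Per-species terms:
  p = 33/107 = 0.308411; ln(p) = -1.176322; p*ln(p) = 0.308411 * (-1.176322) = -0.362791
  p = 19/107 = 0.177570; ln(p) = -1.728390; p*ln(p) = 0.177570 * (-1.728390) = -0.306910
  p = 33/107 = 0.308411; ln(p) = -1.176322; p*ln(p) = 0.308411 * (-1.176322) = -0.362791
  p = 22/107 = 0.205607; ln(p) = -1.581789; p*ln(p) = 0.205607 * (-1.581789) = -0.325227
sum(p*ln(p)) = (-0.362791) + (-0.306910) + (-0.362791) + (-0.325227) = -1.357719
H' = -(-1.357719) = 1.357719 ≈ 1.3577

1.3577


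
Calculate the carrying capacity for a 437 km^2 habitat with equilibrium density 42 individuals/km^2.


K = 42 * 437 = 18354 individuals

18354 individuals


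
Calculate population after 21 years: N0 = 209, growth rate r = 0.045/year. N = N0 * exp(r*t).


r*t = 0.045 * 21 = 0.945
exp(0.945) = 2.57281
N = 209 * 2.57281 = 537.717 ≈ 538

538


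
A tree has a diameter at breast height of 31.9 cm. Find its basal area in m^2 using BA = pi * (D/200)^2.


D/200 = 31.9/200 = 0.1595 m
(D/200)^2 = 0.1595^2 = 0.02544025
BA = 3.141593 * 0.02544025 = 0.0799229 ≈ 0.0799 m^2

0.0799 m^2


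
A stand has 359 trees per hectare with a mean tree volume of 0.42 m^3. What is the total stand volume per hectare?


V_stand = 359 * 0.42 = 150.78 ≈ 150.8 m^3/ha

150.8 m^3/ha


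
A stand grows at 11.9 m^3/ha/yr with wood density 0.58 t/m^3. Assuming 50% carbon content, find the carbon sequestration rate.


C = 11.9 * 0.58 * 0.5 = 3.451 ≈ 3.45 t C/ha/yr

3.45 t C/ha/yr


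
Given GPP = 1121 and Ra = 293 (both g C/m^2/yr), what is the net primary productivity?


NPP = GPP - Ra = 1121 - 293 = 828 g C/m^2/yr

828 g C/m^2/yr


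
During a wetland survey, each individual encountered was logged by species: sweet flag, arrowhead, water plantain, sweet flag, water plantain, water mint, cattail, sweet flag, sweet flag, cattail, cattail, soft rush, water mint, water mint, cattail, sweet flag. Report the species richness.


Total individuals logged = 16
Distinct species (count of individuals): sweet flag (5), arrowhead (1), water plantain (2), water mint (3), cattail (4), soft rush (1)
Species richness = number of distinct species = 6

6


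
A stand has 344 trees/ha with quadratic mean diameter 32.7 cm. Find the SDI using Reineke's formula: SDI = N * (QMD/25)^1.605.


QMD/25 = 32.7/25 = 1.308
(1.308)^1.605 = exp(1.605 * ln(1.308)) = exp(1.605 * 0.268499) = exp(0.430941) = 1.53870
SDI = 344 * 1.53870 = 529.313 ≈ 529

529


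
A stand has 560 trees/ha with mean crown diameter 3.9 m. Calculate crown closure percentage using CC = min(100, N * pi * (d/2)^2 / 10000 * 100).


(d/2)^2 = (3.9/2)^2 = 1.95^2 = 3.8025
Crown area = 3.141593 * 3.8025 = 11.9459 m^2
N * area / 10000 * 100 = 560 * 11.9459 / 10000 * 100 = 66.8970
CC = min(100, 66.8970) = 66.8970 ≈ 66.9%

66.9%


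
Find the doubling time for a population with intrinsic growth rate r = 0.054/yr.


td = ln(2) / 0.054 = 0.693147 / 0.054 = 12.8361 ≈ 12.8 years

12.8 years


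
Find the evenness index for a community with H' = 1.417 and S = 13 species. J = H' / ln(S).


ln(13) = 2.56495
J = H' / ln(S) = 1.417 / 2.56495 = 0.552447 ≈ 0.5524

0.5524


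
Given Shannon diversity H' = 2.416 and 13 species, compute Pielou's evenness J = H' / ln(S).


ln(13) = 2.56495
J = H' / ln(S) = 2.416 / 2.56495 = 0.941929 ≈ 0.9419

0.9419


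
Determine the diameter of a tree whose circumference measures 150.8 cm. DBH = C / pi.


DBH = C / pi = 150.8 / 3.141593 = 48.0011 ≈ 48.00 cm

48.00 cm


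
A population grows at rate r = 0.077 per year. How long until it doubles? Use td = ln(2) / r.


td = ln(2) / 0.077 = 0.693147 / 0.077 = 9.00191 ≈ 9.0 years

9.0 years


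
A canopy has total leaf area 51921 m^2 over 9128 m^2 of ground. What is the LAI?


LAI = 51921 / 9128 = 5.6881 ≈ 5.69

5.69


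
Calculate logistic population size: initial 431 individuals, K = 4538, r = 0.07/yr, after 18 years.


(K - N0)/N0 = (4538 - 431)/431 = 4107/431 = 9.52900
r*t = 0.07 * 18 = 1.26; exp(-1.26) = 0.283654
9.52900 * 0.283654 = 2.70294
1 + 2.70294 = 3.70294
N = 4538 / 3.70294 = 1225.51 ≈ 1226

1226


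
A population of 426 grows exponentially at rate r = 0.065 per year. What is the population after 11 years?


r*t = 0.065 * 11 = 0.715
exp(0.715) = 2.04419
N = 426 * 2.04419 = 870.825 ≈ 871

871


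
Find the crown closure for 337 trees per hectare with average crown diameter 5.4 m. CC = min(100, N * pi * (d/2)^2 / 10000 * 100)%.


(d/2)^2 = (5.4/2)^2 = 2.7^2 = 7.29
Crown area = 3.141593 * 7.29 = 22.9022 m^2
N * area / 10000 * 100 = 337 * 22.9022 / 10000 * 100 = 77.1804
CC = min(100, 77.1804) = 77.1804 ≈ 77.2%

77.2%


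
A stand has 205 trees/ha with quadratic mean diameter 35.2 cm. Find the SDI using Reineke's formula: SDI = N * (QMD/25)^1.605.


QMD/25 = 35.2/25 = 1.408
(1.408)^1.605 = exp(1.605 * ln(1.408)) = exp(1.605 * 0.342170) = exp(0.549183) = 1.73184
SDI = 205 * 1.73184 = 355.027 ≈ 355

355


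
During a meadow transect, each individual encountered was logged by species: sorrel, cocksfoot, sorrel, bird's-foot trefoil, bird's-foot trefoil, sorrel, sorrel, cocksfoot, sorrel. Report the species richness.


Total individuals logged = 9
Distinct species (count of individuals): sorrel (5), cocksfoot (2), bird's-foot trefoil (2)
Species richness = number of distinct species = 3

3


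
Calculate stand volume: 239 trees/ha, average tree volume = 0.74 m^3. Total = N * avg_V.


V_stand = 239 * 0.74 = 176.86 ≈ 176.9 m^3/ha

176.9 m^3/ha


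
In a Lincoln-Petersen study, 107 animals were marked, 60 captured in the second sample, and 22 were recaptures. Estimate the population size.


N = M * C / R = 107 * 60 / 22 = 6420 / 22 = 291.82 ≈ 292

292 individuals


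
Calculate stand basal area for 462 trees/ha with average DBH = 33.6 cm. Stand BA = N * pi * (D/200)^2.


(D/200)^2 = (33.6/200)^2 = 0.168^2 = 0.028224
Individual BA = 3.141593 * 0.028224 = 0.0886683 m^2
Stand BA = 462 * 0.0886683 = 40.9648 ≈ 40.96 m^2/ha

40.96 m^2/ha


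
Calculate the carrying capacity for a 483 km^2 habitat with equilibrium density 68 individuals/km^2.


K = 68 * 483 = 32844 individuals

32844 individuals


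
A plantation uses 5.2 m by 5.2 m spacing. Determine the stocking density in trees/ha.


N = 10000 / 5.2^2 = 10000 / 27.04 = 369.822 ≈ 370 trees/ha

370 trees/ha


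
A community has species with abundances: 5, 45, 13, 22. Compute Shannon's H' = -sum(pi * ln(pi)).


Total N = 5 + 45 + 13 + 22 = 85
Per-species terms:
  p = 5/85 = 0.058824; ln(p) = -2.833205; p*ln(p) = 0.058824 * (-2.833205) = -0.166660
  p = 45/85 = 0.529412; ln(p) = -0.635988; p*ln(p) = 0.529412 * (-0.635988) = -0.336700
  p = 13/85 = 0.152941; ln(p) = -1.877703; p*ln(p) = 0.152941 * (-1.877703) = -0.287178
  p = 22/85 = 0.258824; ln(p) = -1.351607; p*ln(p) = 0.258824 * (-1.351607) = -0.349828
sum(p*ln(p)) = (-0.166660) + (-0.336700) + (-0.287178) + (-0.349828) = -1.140366
H' = -(-1.140366) = 1.140366 ≈ 1.1404

1.1404


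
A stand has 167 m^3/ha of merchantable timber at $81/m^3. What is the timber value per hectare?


Value = 167 * 81 = $13527/ha

$13527/ha


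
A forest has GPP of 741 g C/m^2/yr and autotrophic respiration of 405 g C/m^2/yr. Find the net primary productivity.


NPP = GPP - Ra = 741 - 405 = 336 g C/m^2/yr

336 g C/m^2/yr


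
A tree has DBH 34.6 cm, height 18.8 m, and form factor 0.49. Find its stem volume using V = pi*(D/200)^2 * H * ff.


(D/200)^2 = (34.6/200)^2 = 0.173^2 = 0.029929
BA = 3.141593 * 0.029929 = 0.0940247 m^2
V = 0.0940247 * 18.8 * 0.49 = 0.866156 ≈ 0.866 m^3

0.866 m^3


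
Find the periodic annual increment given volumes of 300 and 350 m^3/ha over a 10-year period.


PAI = (V2 - V1) / period = (350 - 300) / 10 = 50 / 10 = 5.00 m^3/ha/yr

5.00 m^3/ha/yr


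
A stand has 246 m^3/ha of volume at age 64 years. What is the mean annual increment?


MAI = 246 / 64 = 3.8438 ≈ 3.84 m^3/ha/yr

3.84 m^3/ha/yr


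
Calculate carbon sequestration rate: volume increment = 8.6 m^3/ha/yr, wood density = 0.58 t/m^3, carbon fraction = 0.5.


C = 8.6 * 0.58 * 0.5 = 2.494 ≈ 2.49 t C/ha/yr

2.49 t C/ha/yr


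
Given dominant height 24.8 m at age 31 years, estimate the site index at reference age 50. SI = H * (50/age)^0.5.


50/31 = 1.61290
(1.61290)^0.5 = 1.27000
SI = 24.8 * 1.27000 = 31.4960 ≈ 31.5 m

31.5 m


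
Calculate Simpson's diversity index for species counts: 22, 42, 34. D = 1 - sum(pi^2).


Total N = 22 + 42 + 34 = 98
Per-species terms:
  p = 22/98 = 0.224490; p^2 = 0.224490^2 = 0.050396
  p = 42/98 = 0.428571; p^2 = 0.428571^2 = 0.183673
  p = 34/98 = 0.346939; p^2 = 0.346939^2 = 0.120367
sum(p^2) = 0.050396 + 0.183673 + 0.120367 = 0.354436
D = 1 - 0.354436 = 0.645564 ≈ 0.6456

0.6456
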